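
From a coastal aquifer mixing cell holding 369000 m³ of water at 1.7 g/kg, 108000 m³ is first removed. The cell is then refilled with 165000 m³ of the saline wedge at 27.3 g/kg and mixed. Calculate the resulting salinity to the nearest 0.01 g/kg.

11.62 g/kg

Remaining after removal: 261,000 m³ at 1.7 g/kg (salt = 443,700)
After addition: salt = 443,700 + 165,000×27.3 = 4,948,200; volume = 426,000 m³
S = 4,948,200 / 426,000 = 11.6155 g/kg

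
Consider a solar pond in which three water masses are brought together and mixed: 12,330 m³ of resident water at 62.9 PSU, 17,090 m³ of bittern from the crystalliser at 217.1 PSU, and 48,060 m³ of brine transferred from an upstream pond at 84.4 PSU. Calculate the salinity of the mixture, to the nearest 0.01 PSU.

110.25 PSU

Weighted by volume,
salt = 12,330×62.9 + 17,090×217.1 + 48,060×84.4 = 775,557 + 3,710,239 + 4,056,264 = 8,542,060
volume = 12,330 + 17,090 + 48,060 = 77,480 m³
S = 8,542,060 / 77,480 = 110.2486 PSU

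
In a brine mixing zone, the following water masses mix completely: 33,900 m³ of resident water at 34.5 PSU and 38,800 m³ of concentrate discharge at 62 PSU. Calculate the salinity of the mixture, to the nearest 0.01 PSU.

49.18 PSU

By conservation of dissolved salt,
salt = 33,900×34.5 + 38,800×62 = 1,169,550 + 2,405,600 = 3,575,150
volume = 33,900 + 38,800 = 72,700 m³
S = 3,575,150 / 72,700 = 49.1768 PSU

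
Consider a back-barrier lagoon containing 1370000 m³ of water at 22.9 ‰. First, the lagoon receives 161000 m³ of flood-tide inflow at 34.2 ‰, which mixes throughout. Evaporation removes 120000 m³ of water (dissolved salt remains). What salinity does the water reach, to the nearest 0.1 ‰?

After mixing: salt = 1,370,000×22.9 + 161,000×34.2 = 36,879,200; volume = 1,531,000 m³
After evaporation: salt unchanged = 36,879,200; volume = 1,531,000 − 120,000 = 1,411,000 m³
S = 36,879,200 / 1,411,000 = 26.1369 ‰

26.1 ‰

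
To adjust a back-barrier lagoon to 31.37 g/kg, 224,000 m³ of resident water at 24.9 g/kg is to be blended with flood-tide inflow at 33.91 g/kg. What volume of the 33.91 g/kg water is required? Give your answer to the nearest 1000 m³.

571000 m³

Salt balance: 224,000×24.9 + V×33.91 = (224,000+V)×31.37
5,577,600 + 33.91V = 7,026,880 + 31.37V
1,449,280 = 2.54V
V = 570,582.68 m³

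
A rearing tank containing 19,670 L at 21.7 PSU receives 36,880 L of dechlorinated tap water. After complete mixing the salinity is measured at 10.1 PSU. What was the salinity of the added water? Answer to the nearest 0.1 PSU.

Salt balance: 19,670×21.7 + 36,880×S = 56,550×10.1
426,839 + 36,880·S = 571,155
S = (571,155 − 426,839) / 36,880 = 3.9131 PSU

3.9 PSU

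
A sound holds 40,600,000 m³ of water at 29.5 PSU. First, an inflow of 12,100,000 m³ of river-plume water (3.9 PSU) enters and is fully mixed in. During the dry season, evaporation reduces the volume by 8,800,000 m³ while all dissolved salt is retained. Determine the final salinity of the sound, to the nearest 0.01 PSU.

28.36 PSU

After mixing: salt = 40,600,000×29.5 + 12,100,000×3.9 = 1,244,890,000; volume = 52,700,000 m³
After evaporation: salt unchanged = 1,244,890,000; volume = 52,700,000 − 8,800,000 = 43,900,000 m³
S = 1,244,890,000 / 43,900,000 = 28.3574 PSU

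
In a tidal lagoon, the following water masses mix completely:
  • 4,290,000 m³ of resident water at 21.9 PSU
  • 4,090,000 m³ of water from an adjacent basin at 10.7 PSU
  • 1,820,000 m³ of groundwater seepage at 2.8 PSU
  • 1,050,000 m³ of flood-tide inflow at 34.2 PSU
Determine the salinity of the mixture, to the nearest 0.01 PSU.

15.89 PSU

Salt balance:
salt = 4,290,000×21.9 + 4,090,000×10.7 + 1,820,000×2.8 + 1,050,000×34.2 = 93,951,000 + 43,763,000 + 5,096,000 + 35,910,000 = 178,720,000
volume = 4,290,000 + 4,090,000 + 1,820,000 + 1,050,000 = 11,250,000 m³
S = 178,720,000 / 11,250,000 = 15.8862 PSU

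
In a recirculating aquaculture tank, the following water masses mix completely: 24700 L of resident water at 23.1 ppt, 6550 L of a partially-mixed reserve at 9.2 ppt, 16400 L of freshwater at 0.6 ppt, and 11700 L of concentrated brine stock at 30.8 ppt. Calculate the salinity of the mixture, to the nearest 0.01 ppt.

Salt balance:
salt = 24,700×23.1 + 6,550×9.2 + 16,400×0.6 + 11,700×30.8 = 570,570 + 60,260 + 9,840 + 360,360 = 1,001,030
volume = 24,700 + 6,550 + 16,400 + 11,700 = 59,350 L
S = 1,001,030 / 59,350 = 16.8666 ppt

16.87 ppt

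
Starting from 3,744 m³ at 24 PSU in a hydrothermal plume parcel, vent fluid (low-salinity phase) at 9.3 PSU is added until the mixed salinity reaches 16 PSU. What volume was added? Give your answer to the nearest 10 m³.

Salt balance: 3,744×24 + V×9.3 = (3,744+V)×16
89,856 + 9.3V = 59,904 + 16V
29,952 = 6.7V
V = 4,470.45 m³

4470 m³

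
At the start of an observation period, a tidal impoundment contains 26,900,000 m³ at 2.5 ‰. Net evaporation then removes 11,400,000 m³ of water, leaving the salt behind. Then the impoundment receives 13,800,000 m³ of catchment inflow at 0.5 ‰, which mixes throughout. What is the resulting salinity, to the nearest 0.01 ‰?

After evaporation: salt = 26,900,000×2.5 = 67,250,000; volume = 26,900,000 − 11,400,000 = 15,500,000 m³
After mixing: salt = 67,250,000 + 13,800,000×0.5 = 74,150,000; volume = 15,500,000 + 13,800,000 = 29,300,000 m³
S = 74,150,000 / 29,300,000 = 2.5307 ‰

2.53 ‰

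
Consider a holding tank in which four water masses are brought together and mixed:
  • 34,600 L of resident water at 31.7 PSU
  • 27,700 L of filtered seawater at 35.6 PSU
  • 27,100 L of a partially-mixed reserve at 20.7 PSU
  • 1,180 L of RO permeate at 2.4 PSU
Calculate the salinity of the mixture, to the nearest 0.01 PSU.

29.22 PSU

Mass of salt is conserved:
salt = 34,600×31.7 + 27,700×35.6 + 27,100×20.7 + 1,180×2.4 = 1,096,820 + 986,120 + 560,970 + 2,832 = 2,646,742
volume = 34,600 + 27,700 + 27,100 + 1,180 = 90,580 L
S = 2,646,742 / 90,580 = 29.2199 PSU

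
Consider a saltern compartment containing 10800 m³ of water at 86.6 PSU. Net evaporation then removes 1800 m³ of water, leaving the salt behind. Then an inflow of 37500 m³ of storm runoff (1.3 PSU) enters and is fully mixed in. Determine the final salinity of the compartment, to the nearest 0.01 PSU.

21.16 PSU

After evaporation: salt = 10,800×86.6 = 935,280; volume = 10,800 − 1,800 = 9,000 m³
After mixing: salt = 935,280 + 37,500×1.3 = 984,030; volume = 9,000 + 37,500 = 46,500 m³
S = 984,030 / 46,500 = 21.1619 PSU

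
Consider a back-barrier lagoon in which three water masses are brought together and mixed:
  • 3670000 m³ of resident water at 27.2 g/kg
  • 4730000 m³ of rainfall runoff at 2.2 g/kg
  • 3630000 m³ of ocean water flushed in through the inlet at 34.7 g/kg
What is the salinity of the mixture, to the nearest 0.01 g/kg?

Conserving salt mass:
salt = 3,670,000×27.2 + 4,730,000×2.2 + 3,630,000×34.7 = 99,824,000 + 10,406,000 + 125,961,000 = 236,191,000
volume = 3,670,000 + 4,730,000 + 3,630,000 = 12,030,000 m³
S = 236,191,000 / 12,030,000 = 19.6335 g/kg

19.63 g/kg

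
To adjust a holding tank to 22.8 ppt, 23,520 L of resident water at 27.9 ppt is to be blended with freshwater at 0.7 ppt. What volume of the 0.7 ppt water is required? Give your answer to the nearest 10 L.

5430 L

Salt balance: 23,520×27.9 + V×0.7 = (23,520+V)×22.8
656,208 + 0.7V = 536,256 + 22.8V
119,952 = 22.1V
V = 5,427.69 L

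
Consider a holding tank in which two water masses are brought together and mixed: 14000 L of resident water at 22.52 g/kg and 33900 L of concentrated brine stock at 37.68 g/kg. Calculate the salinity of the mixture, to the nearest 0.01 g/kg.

Salt balance:
salt = 14,000×22.52 + 33,900×37.68 = 315,280 + 1,277,352 = 1,592,632
volume = 14,000 + 33,900 = 47,900 L
S = 1,592,632 / 47,900 = 33.2491 g/kg

33.25 g/kg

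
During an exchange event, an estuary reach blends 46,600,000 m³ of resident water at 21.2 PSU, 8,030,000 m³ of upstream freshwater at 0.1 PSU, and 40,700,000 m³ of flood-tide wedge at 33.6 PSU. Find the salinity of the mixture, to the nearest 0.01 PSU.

24.72 PSU

Weighted by volume,
salt = 46,600,000×21.2 + 8,030,000×0.1 + 40,700,000×33.6 = 987,920,000 + 803,000 + 1,367,520,000 = 2,356,243,000
volume = 46,600,000 + 8,030,000 + 40,700,000 = 95,330,000 m³
S = 2,356,243,000 / 95,330,000 = 24.7167 PSU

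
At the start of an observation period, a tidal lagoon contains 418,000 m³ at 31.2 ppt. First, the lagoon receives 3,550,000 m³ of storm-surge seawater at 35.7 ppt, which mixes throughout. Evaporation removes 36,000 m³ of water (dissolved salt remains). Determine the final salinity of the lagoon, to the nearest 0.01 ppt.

After mixing: salt = 418,000×31.2 + 3,550,000×35.7 = 139,776,600; volume = 3,968,000 m³
After evaporation: salt unchanged = 139,776,600; volume = 3,968,000 − 36,000 = 3,932,000 m³
S = 139,776,600 / 3,932,000 = 35.5485 ppt

35.55 ppt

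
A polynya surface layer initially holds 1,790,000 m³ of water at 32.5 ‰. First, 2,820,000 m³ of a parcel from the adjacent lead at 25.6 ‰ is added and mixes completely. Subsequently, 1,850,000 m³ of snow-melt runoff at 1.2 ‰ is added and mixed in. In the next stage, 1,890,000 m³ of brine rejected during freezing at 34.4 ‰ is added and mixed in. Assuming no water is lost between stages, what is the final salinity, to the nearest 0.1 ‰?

23.7 ‰

Weighted by volume,
Initial salt = 1,790,000×32.5 = 58,175,000
After stage 1: salt = 58,175,000 + 2,820,000×25.6 = 130,367,000; volume = 4,610,000 m³; S = 28.279 ‰
After stage 2: salt = 130,367,000 + 1,850,000×1.2 = 132,587,000; volume = 6,460,000 m³; S = 20.524 ‰
After stage 3: salt = 132,587,000 + 1,890,000×34.4 = 197,603,000; volume = 8,350,000 m³
S = 197,603,000 / 8,350,000 = 23.665 ‰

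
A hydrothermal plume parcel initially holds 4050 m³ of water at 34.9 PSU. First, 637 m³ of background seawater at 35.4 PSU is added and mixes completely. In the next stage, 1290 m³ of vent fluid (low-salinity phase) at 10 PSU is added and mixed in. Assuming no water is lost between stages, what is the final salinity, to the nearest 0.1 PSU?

Weighted by volume,
Initial salt = 4,050×34.9 = 141,345
After stage 1: salt = 141,345 + 637×35.4 = 163,894.8; volume = 4,687 m³; S = 34.968 PSU
After stage 2: salt = 163,894.8 + 1,290×10 = 176,794.8; volume = 5,977 m³
S = 176,794.8 / 5,977 = 29.5792 PSU

29.6 PSU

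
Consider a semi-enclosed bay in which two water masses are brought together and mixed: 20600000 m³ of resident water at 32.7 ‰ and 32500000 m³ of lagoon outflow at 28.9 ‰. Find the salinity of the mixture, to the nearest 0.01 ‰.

30.37 ‰

Salt balance:
salt = 20,600,000×32.7 + 32,500,000×28.9 = 673,620,000 + 939,250,000 = 1,612,870,000
volume = 20,600,000 + 32,500,000 = 53,100,000 m³
S = 1,612,870,000 / 53,100,000 = 30.3742 ‰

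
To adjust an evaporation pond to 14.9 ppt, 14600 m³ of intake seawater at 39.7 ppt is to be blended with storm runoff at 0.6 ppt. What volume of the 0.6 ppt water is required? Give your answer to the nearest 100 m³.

25300 m³

Salt balance: 14,600×39.7 + V×0.6 = (14,600+V)×14.9
579,620 + 0.6V = 217,540 + 14.9V
362,080 = 14.3V
V = 25,320.28 m³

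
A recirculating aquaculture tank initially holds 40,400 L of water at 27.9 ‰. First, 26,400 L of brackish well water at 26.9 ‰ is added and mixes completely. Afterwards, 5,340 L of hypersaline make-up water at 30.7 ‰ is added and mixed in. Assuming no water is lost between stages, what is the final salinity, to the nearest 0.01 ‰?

27.74 ‰

Conserving salt mass:
Initial salt = 40,400×27.9 = 1,127,160
After stage 1: salt = 1,127,160 + 26,400×26.9 = 1,837,320; volume = 66,800 L; S = 27.505 ‰
After stage 2: salt = 1,837,320 + 5,340×30.7 = 2,001,258; volume = 72,140 L
S = 2,001,258 / 72,140 = 27.7413 ‰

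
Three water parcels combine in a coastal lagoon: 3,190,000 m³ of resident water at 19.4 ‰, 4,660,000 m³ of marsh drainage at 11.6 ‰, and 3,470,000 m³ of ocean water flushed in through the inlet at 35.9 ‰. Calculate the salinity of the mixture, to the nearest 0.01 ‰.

21.25 ‰

By conservation of dissolved salt,
salt = 3,190,000×19.4 + 4,660,000×11.6 + 3,470,000×35.9 = 61,886,000 + 54,056,000 + 124,573,000 = 240,515,000
volume = 3,190,000 + 4,660,000 + 3,470,000 = 11,320,000 m³
S = 240,515,000 / 11,320,000 = 21.2469 ‰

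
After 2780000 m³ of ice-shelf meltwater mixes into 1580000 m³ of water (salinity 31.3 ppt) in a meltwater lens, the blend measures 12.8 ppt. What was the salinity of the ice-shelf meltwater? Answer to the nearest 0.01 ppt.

Salt balance: 1,580,000×31.3 + 2,780,000×S = 4,360,000×12.8
49,454,000 + 2,780,000·S = 55,808,000
S = (55,808,000 − 49,454,000) / 2,780,000 = 2.2856 ppt

2.29 ppt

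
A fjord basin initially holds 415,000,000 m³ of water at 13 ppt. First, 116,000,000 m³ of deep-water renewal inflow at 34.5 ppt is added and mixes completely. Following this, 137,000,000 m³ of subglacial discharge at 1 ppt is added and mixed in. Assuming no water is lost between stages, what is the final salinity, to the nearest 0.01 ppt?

14.27 ppt

Salt balance:
Initial salt = 415,000,000×13 = 5,395,000,000
After stage 1: salt = 5,395,000,000 + 116,000,000×34.5 = 9,397,000,000; volume = 531,000,000 m³; S = 17.697 ppt
After stage 2: salt = 9,397,000,000 + 137,000,000×1 = 9,534,000,000; volume = 668,000,000 m³
S = 9,534,000,000 / 668,000,000 = 14.2725 ppt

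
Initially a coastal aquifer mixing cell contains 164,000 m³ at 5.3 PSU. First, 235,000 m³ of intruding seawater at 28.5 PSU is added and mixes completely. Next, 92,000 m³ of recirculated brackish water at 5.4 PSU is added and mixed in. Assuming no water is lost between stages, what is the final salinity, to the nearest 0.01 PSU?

Mass of salt is conserved:
Initial salt = 164,000×5.3 = 869,200
After stage 1: salt = 869,200 + 235,000×28.5 = 7,566,700; volume = 399,000 m³; S = 18.964 PSU
After stage 2: salt = 7,566,700 + 92,000×5.4 = 8,063,500; volume = 491,000 m³
S = 8,063,500 / 491,000 = 16.4226 PSU

16.42 PSU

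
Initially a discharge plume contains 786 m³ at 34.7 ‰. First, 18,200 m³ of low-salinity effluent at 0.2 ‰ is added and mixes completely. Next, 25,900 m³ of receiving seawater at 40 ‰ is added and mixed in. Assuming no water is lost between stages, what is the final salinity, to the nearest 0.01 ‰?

23.77 ‰

Mass of salt is conserved:
Initial salt = 786×34.7 = 27,274.2
After stage 1: salt = 27,274.2 + 18,200×0.2 = 30,914.2; volume = 18,986 m³; S = 1.628 ‰
After stage 2: salt = 30,914.2 + 25,900×40 = 1,066,914.2; volume = 44,886 m³
S = 1,066,914.2 / 44,886 = 23.7694 ‰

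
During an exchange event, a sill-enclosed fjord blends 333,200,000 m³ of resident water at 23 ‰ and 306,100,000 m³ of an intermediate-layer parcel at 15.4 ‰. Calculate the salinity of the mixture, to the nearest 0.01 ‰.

19.36 ‰

By conservation of dissolved salt,
salt = 333,200,000×23 + 306,100,000×15.4 = 7,663,600,000 + 4,713,940,000 = 12,377,540,000
volume = 333,200,000 + 306,100,000 = 639,300,000 m³
S = 12,377,540,000 / 639,300,000 = 19.3611 ‰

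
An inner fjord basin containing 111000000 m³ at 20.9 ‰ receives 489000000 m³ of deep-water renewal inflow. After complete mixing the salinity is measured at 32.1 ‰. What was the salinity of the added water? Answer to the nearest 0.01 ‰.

34.64 ‰

Salt balance: 111,000,000×20.9 + 489,000,000×S = 600,000,000×32.1
2,319,900,000 + 489,000,000·S = 19,260,000,000
S = (19,260,000,000 − 2,319,900,000) / 489,000,000 = 34.6423 ‰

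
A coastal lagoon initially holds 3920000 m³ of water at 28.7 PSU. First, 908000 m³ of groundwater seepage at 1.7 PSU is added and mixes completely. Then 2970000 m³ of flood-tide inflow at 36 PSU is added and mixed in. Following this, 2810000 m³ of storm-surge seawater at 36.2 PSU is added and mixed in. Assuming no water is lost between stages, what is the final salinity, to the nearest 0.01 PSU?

30.42 PSU

Conserving salt mass:
Initial salt = 3,920,000×28.7 = 112,504,000
After stage 1: salt = 112,504,000 + 908,000×1.7 = 114,047,600; volume = 4,828,000 m³; S = 23.622 PSU
After stage 2: salt = 114,047,600 + 2,970,000×36 = 220,967,600; volume = 7,798,000 m³; S = 28.336 PSU
After stage 3: salt = 220,967,600 + 2,810,000×36.2 = 322,689,600; volume = 10,608,000 m³
S = 322,689,600 / 10,608,000 = 30.4195 PSU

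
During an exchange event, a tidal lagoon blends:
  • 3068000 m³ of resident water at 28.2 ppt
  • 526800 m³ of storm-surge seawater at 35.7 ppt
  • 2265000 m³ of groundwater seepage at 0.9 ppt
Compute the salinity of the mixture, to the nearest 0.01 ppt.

18.32 ppt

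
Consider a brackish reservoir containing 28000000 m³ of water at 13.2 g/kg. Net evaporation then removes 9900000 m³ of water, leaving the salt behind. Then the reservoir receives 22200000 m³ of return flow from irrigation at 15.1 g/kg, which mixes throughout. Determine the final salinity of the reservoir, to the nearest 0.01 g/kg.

17.49 g/kg

After evaporation: salt = 28,000,000×13.2 = 369,600,000; volume = 28,000,000 − 9,900,000 = 18,100,000 m³
After mixing: salt = 369,600,000 + 22,200,000×15.1 = 704,820,000; volume = 18,100,000 + 22,200,000 = 40,300,000 m³
S = 704,820,000 / 40,300,000 = 17.4893 g/kg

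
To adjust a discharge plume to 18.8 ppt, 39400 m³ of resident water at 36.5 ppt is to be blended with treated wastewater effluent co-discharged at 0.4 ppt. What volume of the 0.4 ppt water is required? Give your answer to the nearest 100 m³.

37900 m³

Salt balance: 39,400×36.5 + V×0.4 = (39,400+V)×18.8
1,438,100 + 0.4V = 740,720 + 18.8V
697,380 = 18.4V
V = 37,901.09 m³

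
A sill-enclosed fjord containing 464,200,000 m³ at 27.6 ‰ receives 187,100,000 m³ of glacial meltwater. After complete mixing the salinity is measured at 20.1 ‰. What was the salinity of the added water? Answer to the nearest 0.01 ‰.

Salt balance: 464,200,000×27.6 + 187,100,000×S = 651,300,000×20.1
12,811,920,000 + 187,100,000·S = 13,091,130,000
S = (13,091,130,000 − 12,811,920,000) / 187,100,000 = 1.4923 ‰

1.49 ‰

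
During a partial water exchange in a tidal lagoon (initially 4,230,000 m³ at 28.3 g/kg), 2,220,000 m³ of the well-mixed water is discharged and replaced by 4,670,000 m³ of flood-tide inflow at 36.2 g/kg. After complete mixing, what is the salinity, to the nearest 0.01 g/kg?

33.82 g/kg

Remaining after removal: 2,010,000 m³ at 28.3 g/kg (salt = 56,883,000)
After addition: salt = 56,883,000 + 4,670,000×36.2 = 225,937,000; volume = 6,680,000 m³
S = 225,937,000 / 6,680,000 = 33.8229 g/kg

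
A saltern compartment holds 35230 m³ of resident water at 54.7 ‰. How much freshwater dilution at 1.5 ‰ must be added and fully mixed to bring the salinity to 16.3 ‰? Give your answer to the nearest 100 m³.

91400 m³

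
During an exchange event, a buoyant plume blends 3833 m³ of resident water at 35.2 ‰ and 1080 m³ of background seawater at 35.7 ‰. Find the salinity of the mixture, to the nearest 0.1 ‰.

35.3 ‰

Mass of salt is conserved:
salt = 3,833×35.2 + 1,080×35.7 = 134,921.6 + 38,556 = 173,477.6
volume = 3,833 + 1,080 = 4,913 m³
S = 173,477.6 / 4,913 = 35.31 ‰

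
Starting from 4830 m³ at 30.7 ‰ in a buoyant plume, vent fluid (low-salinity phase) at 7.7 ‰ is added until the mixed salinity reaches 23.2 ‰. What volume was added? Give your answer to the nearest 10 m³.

2340 m³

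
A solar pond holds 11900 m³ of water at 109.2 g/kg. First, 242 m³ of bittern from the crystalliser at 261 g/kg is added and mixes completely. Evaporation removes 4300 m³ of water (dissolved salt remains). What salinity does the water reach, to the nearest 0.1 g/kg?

After mixing: salt = 11,900×109.2 + 242×261 = 1,362,642; volume = 12,142 m³
After evaporation: salt unchanged = 1,362,642; volume = 12,142 − 4,300 = 7,842 m³
S = 1,362,642 / 7,842 = 173.7621 g/kg

173.8 g/kg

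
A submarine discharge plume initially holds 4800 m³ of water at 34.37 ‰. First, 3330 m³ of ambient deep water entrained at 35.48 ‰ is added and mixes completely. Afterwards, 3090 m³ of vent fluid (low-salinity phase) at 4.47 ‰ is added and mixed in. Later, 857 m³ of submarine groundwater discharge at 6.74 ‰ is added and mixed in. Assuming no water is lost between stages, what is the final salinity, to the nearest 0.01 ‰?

25.07 ‰

Salt balance:
Initial salt = 4,800×34.37 = 164,976
After stage 1: salt = 164,976 + 3,330×35.48 = 283,124.4; volume = 8,130 m³; S = 34.825 ‰
After stage 2: salt = 283,124.4 + 3,090×4.47 = 296,936.7; volume = 11,220 m³; S = 26.465 ‰
After stage 3: salt = 296,936.7 + 857×6.74 = 302,712.88; volume = 12,077 m³
S = 302,712.88 / 12,077 = 25.0652 ‰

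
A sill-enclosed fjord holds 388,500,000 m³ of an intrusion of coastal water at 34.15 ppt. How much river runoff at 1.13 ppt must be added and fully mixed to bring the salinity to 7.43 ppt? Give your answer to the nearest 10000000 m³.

Salt balance: 388,500,000×34.15 + V×1.13 = (388,500,000+V)×7.43
13,267,275,000 + 1.13V = 2,886,555,000 + 7.43V
10,380,720,000 = 6.3V
V = 1,647,733,333.33 m³

1650000000 m³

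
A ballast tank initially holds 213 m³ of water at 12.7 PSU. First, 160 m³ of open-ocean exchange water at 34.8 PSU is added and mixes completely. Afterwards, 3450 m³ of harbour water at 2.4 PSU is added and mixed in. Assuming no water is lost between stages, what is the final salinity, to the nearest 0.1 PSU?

4.3 PSU

Weighted by volume,
Initial salt = 213×12.7 = 2,705.1
After stage 1: salt = 2,705.1 + 160×34.8 = 8,273.1; volume = 373 m³; S = 22.18 PSU
After stage 2: salt = 8,273.1 + 3,450×2.4 = 16,553.1; volume = 3,823 m³
S = 16,553.1 / 3,823 = 4.3299 PSU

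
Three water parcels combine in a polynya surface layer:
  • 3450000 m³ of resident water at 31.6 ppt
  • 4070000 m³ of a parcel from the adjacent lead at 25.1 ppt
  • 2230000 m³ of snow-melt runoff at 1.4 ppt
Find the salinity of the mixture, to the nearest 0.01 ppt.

21.98 ppt

Weighted by volume,
salt = 3,450,000×31.6 + 4,070,000×25.1 + 2,230,000×1.4 = 109,020,000 + 102,157,000 + 3,122,000 = 214,299,000
volume = 3,450,000 + 4,070,000 + 2,230,000 = 9,750,000 m³
S = 214,299,000 / 9,750,000 = 21.9794 ppt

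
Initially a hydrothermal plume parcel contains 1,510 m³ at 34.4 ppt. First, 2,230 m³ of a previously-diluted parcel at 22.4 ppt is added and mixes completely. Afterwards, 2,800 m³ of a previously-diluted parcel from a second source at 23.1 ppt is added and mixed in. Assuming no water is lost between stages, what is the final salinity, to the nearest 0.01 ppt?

Weighted by volume,
Initial salt = 1,510×34.4 = 51,944
After stage 1: salt = 51,944 + 2,230×22.4 = 101,896; volume = 3,740 m³; S = 27.245 ppt
After stage 2: salt = 101,896 + 2,800×23.1 = 166,576; volume = 6,540 m³
S = 166,576 / 6,540 = 25.4703 ppt

25.47 ppt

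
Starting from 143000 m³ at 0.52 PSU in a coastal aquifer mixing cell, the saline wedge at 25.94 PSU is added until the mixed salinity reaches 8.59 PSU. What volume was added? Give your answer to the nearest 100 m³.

Salt balance: 143,000×0.52 + V×25.94 = (143,000+V)×8.59
74,360 + 25.94V = 1,228,370 + 8.59V
1,154,010 = 17.35V
V = 66,513.54 m³

66500 m³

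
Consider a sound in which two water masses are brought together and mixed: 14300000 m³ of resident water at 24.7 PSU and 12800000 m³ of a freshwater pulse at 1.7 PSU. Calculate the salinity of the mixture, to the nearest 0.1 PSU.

13.8 PSU

Mass of salt is conserved:
salt = 14,300,000×24.7 + 12,800,000×1.7 = 353,210,000 + 21,760,000 = 374,970,000
volume = 14,300,000 + 12,800,000 = 27,100,000 m³
S = 374,970,000 / 27,100,000 = 13.837 PSU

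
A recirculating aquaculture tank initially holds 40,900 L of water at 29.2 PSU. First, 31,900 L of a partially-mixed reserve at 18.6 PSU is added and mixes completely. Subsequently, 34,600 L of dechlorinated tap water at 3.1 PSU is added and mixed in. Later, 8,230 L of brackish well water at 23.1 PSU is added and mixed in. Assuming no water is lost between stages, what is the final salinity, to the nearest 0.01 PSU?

18.03 PSU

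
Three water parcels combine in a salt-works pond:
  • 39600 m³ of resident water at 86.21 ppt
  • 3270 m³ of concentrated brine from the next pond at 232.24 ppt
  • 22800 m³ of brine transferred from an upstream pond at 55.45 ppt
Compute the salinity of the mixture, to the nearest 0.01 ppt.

Conserving salt mass:
salt = 39,600×86.21 + 3,270×232.24 + 22,800×55.45 = 3,413,916 + 759,424.8 + 1,264,260 = 5,437,600.8
volume = 39,600 + 3,270 + 22,800 = 65,670 m³
S = 5,437,600.8 / 65,670 = 82.8019 ppt

82.80 ppt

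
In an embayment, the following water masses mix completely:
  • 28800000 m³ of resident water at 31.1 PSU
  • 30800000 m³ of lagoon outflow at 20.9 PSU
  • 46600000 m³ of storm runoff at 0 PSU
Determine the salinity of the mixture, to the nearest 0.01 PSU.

14.50 PSU

Mass of salt is conserved:
salt = 28,800,000×31.1 + 30,800,000×20.9 + 46,600,000×0 = 895,680,000 + 643,720,000 + 0 = 1,539,400,000
volume = 28,800,000 + 30,800,000 + 46,600,000 = 106,200,000 m³
S = 1,539,400,000 / 106,200,000 = 14.4953 PSU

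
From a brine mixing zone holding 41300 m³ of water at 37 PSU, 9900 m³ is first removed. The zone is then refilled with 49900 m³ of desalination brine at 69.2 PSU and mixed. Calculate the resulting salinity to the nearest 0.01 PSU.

Remaining after removal: 31,400 m³ at 37 PSU (salt = 1,161,800)
After addition: salt = 1,161,800 + 49,900×69.2 = 4,614,880; volume = 81,300 m³
S = 4,614,880 / 81,300 = 56.7636 PSU

56.76 PSU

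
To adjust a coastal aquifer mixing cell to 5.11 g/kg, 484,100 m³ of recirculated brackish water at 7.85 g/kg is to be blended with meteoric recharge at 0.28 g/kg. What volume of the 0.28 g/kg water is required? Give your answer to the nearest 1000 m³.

Salt balance: 484,100×7.85 + V×0.28 = (484,100+V)×5.11
3,800,185 + 0.28V = 2,473,751 + 5.11V
1,326,434 = 4.83V
V = 274,624.02 m³

275000 m³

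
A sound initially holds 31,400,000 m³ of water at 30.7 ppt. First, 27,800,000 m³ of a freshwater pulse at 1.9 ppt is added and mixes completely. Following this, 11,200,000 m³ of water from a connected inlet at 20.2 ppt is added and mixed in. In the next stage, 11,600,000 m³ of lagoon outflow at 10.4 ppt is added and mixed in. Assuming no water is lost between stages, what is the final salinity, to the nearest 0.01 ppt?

16.63 ppt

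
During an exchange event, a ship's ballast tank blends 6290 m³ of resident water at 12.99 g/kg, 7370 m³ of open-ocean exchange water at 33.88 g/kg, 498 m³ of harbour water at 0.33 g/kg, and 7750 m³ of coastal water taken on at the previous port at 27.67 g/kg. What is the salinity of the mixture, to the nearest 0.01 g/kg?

24.92 g/kg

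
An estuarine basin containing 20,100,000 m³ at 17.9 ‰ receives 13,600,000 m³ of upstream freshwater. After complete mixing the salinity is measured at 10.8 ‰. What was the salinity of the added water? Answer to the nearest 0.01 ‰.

Salt balance: 20,100,000×17.9 + 13,600,000×S = 33,700,000×10.8
359,790,000 + 13,600,000·S = 363,960,000
S = (363,960,000 − 359,790,000) / 13,600,000 = 0.3066 ‰

0.31 ‰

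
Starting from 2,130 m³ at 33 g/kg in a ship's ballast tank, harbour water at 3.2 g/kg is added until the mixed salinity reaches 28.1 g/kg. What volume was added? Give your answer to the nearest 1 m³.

419 m³

Salt balance: 2,130×33 + V×3.2 = (2,130+V)×28.1
70,290 + 3.2V = 59,853 + 28.1V
10,437 = 24.9V
V = 419.16 m³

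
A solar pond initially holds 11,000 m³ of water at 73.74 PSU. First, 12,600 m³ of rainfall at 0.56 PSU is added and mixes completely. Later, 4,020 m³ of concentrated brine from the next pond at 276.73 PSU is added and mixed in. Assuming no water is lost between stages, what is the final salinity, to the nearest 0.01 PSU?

Total salt / total volume:
Initial salt = 11,000×73.74 = 811,140
After stage 1: salt = 811,140 + 12,600×0.56 = 818,196; volume = 23,600 m³; S = 34.669 PSU
After stage 2: salt = 818,196 + 4,020×276.73 = 1,930,650.6; volume = 27,620 m³
S = 1,930,650.6 / 27,620 = 69.9005 PSU

69.90 PSU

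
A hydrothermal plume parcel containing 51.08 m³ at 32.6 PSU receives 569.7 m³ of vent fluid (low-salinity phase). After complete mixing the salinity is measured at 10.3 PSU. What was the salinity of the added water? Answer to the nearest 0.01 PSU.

Salt balance: 51.08×32.6 + 569.7×S = 620.78×10.3
1,665.208 + 569.7·S = 6,394.034
S = (6,394.034 − 1,665.208) / 569.7 = 8.3006 PSU

8.30 PSU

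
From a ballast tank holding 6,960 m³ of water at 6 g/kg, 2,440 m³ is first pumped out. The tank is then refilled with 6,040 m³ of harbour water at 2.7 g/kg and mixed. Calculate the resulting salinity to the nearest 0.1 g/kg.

4.1 g/kg

Remaining after removal: 4,520 m³ at 6 g/kg (salt = 27,120)
After addition: salt = 27,120 + 6,040×2.7 = 43,428; volume = 10,560 m³
S = 43,428 / 10,560 = 4.1125 g/kg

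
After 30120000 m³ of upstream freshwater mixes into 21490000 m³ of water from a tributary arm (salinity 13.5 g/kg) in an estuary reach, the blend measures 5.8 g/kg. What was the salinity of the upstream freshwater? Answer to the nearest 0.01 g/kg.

Salt balance: 21,490,000×13.5 + 30,120,000×S = 51,610,000×5.8
290,115,000 + 30,120,000·S = 299,338,000
S = (299,338,000 − 290,115,000) / 30,120,000 = 0.3062 g/kg

0.31 g/kg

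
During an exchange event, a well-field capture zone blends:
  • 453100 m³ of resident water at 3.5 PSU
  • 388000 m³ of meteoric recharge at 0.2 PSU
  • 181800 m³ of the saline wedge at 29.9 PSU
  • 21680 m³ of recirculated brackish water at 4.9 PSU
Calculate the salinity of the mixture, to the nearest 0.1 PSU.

6.9 PSU

By conservation of dissolved salt,
salt = 453,100×3.5 + 388,000×0.2 + 181,800×29.9 + 21,680×4.9 = 1,585,850 + 77,600 + 5,435,820 + 106,232 = 7,205,502
volume = 453,100 + 388,000 + 181,800 + 21,680 = 1,044,580 m³
S = 7,205,502 / 1,044,580 = 6.898 PSU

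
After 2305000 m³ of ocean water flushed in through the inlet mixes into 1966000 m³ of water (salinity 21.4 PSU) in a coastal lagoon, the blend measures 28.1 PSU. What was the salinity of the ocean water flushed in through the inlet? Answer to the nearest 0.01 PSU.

Salt balance: 1,966,000×21.4 + 2,305,000×S = 4,271,000×28.1
42,072,400 + 2,305,000·S = 120,015,100
S = (120,015,100 − 42,072,400) / 2,305,000 = 33.8146 PSU

33.81 PSU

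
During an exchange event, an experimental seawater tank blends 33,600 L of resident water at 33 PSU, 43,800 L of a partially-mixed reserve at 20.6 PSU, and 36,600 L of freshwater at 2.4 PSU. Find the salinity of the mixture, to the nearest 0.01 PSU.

18.41 PSU

By conservation of dissolved salt,
salt = 33,600×33 + 43,800×20.6 + 36,600×2.4 = 1,108,800 + 902,280 + 87,840 = 2,098,920
volume = 33,600 + 43,800 + 36,600 = 114,000 L
S = 2,098,920 / 114,000 = 18.4116 PSU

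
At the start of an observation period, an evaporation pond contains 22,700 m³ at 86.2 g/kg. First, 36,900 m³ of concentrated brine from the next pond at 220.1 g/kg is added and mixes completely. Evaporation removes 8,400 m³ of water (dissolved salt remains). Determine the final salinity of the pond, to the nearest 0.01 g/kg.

196.84 g/kg

After mixing: salt = 22,700×86.2 + 36,900×220.1 = 10,078,430; volume = 59,600 m³
After evaporation: salt unchanged = 10,078,430; volume = 59,600 − 8,400 = 51,200 m³
S = 10,078,430 / 51,200 = 196.8443 g/kg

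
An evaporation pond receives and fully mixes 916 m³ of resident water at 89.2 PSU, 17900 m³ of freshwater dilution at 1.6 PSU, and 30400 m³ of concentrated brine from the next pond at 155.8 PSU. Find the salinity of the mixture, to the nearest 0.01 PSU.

By conservation of dissolved salt,
salt = 916×89.2 + 17,900×1.6 + 30,400×155.8 = 81,707.2 + 28,640 + 4,736,320 = 4,846,667.2
volume = 916 + 17,900 + 30,400 = 49,216 m³
S = 4,846,667.2 / 49,216 = 98.4775 PSU

98.48 PSU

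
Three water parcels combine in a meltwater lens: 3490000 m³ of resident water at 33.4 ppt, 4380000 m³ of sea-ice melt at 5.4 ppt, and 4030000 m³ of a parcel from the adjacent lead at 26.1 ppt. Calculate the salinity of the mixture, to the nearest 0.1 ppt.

Conserving salt mass:
salt = 3,490,000×33.4 + 4,380,000×5.4 + 4,030,000×26.1 = 116,566,000 + 23,652,000 + 105,183,000 = 245,401,000
volume = 3,490,000 + 4,380,000 + 4,030,000 = 11,900,000 m³
S = 245,401,000 / 11,900,000 = 20.622 ppt

20.6 ppt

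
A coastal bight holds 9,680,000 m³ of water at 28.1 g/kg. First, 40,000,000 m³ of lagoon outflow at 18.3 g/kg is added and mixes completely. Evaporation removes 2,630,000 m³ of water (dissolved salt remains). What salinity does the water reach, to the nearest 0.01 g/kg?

21.34 g/kg

After mixing: salt = 9,680,000×28.1 + 40,000,000×18.3 = 1,004,008,000; volume = 49,680,000 m³
After evaporation: salt unchanged = 1,004,008,000; volume = 49,680,000 − 2,630,000 = 47,050,000 m³
S = 1,004,008,000 / 47,050,000 = 21.3392 g/kg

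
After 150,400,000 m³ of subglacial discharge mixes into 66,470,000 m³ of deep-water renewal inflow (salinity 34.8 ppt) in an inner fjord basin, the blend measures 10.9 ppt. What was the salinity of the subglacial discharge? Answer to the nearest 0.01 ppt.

0.34 ppt

Salt balance: 66,470,000×34.8 + 150,400,000×S = 216,870,000×10.9
2,313,156,000 + 150,400,000·S = 2,363,883,000
S = (2,363,883,000 − 2,313,156,000) / 150,400,000 = 0.3373 ppt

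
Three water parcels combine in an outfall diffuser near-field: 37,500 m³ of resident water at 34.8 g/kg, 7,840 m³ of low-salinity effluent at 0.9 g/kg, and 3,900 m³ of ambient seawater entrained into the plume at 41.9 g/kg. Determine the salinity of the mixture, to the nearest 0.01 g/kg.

29.96 g/kg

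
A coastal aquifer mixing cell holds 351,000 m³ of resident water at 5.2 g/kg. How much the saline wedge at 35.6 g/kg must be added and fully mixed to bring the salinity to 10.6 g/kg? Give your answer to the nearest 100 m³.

Salt balance: 351,000×5.2 + V×35.6 = (351,000+V)×10.6
1,825,200 + 35.6V = 3,720,600 + 10.6V
1,895,400 = 25V
V = 75,816 m³

75800 m³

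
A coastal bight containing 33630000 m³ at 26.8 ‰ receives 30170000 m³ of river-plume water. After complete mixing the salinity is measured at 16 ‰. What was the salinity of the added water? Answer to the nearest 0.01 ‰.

Salt balance: 33,630,000×26.8 + 30,170,000×S = 63,800,000×16
901,284,000 + 30,170,000·S = 1,020,800,000
S = (1,020,800,000 − 901,284,000) / 30,170,000 = 3.9614 ‰

3.96 ‰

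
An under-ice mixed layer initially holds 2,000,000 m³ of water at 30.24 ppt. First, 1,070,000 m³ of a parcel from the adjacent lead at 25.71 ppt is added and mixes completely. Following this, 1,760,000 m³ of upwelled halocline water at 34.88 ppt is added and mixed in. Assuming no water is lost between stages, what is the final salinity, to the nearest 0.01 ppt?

30.93 ppt

Conserving salt mass:
Initial salt = 2,000,000×30.24 = 60,480,000
After stage 1: salt = 60,480,000 + 1,070,000×25.71 = 87,989,700; volume = 3,070,000 m³; S = 28.661 ppt
After stage 2: salt = 87,989,700 + 1,760,000×34.88 = 149,378,500; volume = 4,830,000 m³
S = 149,378,500 / 4,830,000 = 30.9272 ppt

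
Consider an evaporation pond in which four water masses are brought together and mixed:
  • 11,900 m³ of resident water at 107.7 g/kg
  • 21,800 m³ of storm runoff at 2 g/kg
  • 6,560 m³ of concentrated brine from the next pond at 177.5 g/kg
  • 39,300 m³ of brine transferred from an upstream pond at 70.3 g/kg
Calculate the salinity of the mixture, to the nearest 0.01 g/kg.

66.02 g/kg

Weighted by volume,
salt = 11,900×107.7 + 21,800×2 + 6,560×177.5 + 39,300×70.3 = 1,281,630 + 43,600 + 1,164,400 + 2,762,790 = 5,252,420
volume = 11,900 + 21,800 + 6,560 + 39,300 = 79,560 m³
S = 5,252,420 / 79,560 = 66.0184 g/kg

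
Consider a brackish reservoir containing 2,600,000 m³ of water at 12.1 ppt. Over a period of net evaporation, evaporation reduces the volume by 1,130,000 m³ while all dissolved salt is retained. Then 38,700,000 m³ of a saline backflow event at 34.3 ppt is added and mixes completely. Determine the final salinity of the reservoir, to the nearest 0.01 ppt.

After evaporation: salt = 2,600,000×12.1 = 31,460,000; volume = 2,600,000 − 1,130,000 = 1,470,000 m³
After mixing: salt = 31,460,000 + 38,700,000×34.3 = 1,358,870,000; volume = 1,470,000 + 38,700,000 = 40,170,000 m³
S = 1,358,870,000 / 40,170,000 = 33.828 ppt

33.83 ppt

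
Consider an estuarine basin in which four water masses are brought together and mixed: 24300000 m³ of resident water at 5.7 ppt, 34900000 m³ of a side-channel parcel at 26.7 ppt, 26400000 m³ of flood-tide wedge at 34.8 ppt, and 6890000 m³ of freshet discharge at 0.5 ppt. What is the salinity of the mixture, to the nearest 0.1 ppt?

Mass of salt is conserved:
salt = 24,300,000×5.7 + 34,900,000×26.7 + 26,400,000×34.8 + 6,890,000×0.5 = 138,510,000 + 931,830,000 + 918,720,000 + 3,445,000 = 1,992,505,000
volume = 24,300,000 + 34,900,000 + 26,400,000 + 6,890,000 = 92,490,000 m³
S = 1,992,505,000 / 92,490,000 = 21.543 ppt

21.5 ppt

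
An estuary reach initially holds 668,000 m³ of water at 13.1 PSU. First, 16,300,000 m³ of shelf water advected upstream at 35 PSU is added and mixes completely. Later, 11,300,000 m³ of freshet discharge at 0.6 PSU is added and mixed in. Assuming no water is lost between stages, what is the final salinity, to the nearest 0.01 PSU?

20.73 PSU

Conserving salt mass:
Initial salt = 668,000×13.1 = 8,750,800
After stage 1: salt = 8,750,800 + 16,300,000×35 = 579,250,800; volume = 16,968,000 m³; S = 34.138 PSU
After stage 2: salt = 579,250,800 + 11,300,000×0.6 = 586,030,800; volume = 28,268,000 m³
S = 586,030,800 / 28,268,000 = 20.7312 PSU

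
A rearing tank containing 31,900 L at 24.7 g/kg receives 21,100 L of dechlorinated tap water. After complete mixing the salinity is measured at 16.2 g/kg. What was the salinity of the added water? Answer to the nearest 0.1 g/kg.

Salt balance: 31,900×24.7 + 21,100×S = 53,000×16.2
787,930 + 21,100·S = 858,600
S = (858,600 − 787,930) / 21,100 = 3.3493 g/kg

3.3 g/kg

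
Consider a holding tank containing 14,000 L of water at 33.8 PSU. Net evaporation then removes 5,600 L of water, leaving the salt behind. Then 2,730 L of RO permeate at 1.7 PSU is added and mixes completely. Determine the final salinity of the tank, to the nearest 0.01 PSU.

42.93 PSU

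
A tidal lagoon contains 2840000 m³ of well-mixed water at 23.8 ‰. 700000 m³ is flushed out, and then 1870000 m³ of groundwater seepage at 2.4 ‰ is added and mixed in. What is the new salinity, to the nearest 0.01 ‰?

Remaining after removal: 2,140,000 m³ at 23.8 ‰ (salt = 50,932,000)
After addition: salt = 50,932,000 + 1,870,000×2.4 = 55,420,000; volume = 4,010,000 m³
S = 55,420,000 / 4,010,000 = 13.8204 ‰

13.82 ‰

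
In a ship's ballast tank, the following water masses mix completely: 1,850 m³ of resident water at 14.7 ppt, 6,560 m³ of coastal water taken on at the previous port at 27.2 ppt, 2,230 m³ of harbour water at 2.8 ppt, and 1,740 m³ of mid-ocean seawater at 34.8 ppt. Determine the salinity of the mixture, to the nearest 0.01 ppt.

Total salt / total volume:
salt = 1,850×14.7 + 6,560×27.2 + 2,230×2.8 + 1,740×34.8 = 27,195 + 178,432 + 6,244 + 60,552 = 272,423
volume = 1,850 + 6,560 + 2,230 + 1,740 = 12,380 m³
S = 272,423 / 12,380 = 22.0051 ppt

22.01 ppt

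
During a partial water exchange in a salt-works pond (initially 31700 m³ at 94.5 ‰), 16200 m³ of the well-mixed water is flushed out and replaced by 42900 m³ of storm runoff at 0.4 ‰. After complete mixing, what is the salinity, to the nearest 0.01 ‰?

Remaining after removal: 15,500 m³ at 94.5 ‰ (salt = 1,464,750)
After addition: salt = 1,464,750 + 42,900×0.4 = 1,481,910; volume = 58,400 m³
S = 1,481,910 / 58,400 = 25.3752 ‰

25.38 ‰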